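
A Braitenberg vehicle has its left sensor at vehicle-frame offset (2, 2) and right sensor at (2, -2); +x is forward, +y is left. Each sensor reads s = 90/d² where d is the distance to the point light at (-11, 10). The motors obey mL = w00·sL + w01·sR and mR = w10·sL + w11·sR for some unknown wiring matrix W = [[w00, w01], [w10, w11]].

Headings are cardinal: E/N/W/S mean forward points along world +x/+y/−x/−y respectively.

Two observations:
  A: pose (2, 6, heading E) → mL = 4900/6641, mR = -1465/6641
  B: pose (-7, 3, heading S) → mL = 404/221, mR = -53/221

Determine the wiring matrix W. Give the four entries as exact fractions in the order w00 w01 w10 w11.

obs A: pose=(2,6,E) → sL=90/229, sR=10/29, mL=4900/6641, mR=-1465/6641
obs B: pose=(-7,3,S) → sL=10/13, sR=18/17, mL=404/221, mR=-53/221
sensor matrix S = [[90/229, 10/29], [10/13, 18/17]]; det S = 221440/1467661
solve [mL_A; mL_B] = S·[w00; w01] and [mR_A; mR_B] = S·[w10; w11]:
  w00 = 1, w01 = 1, w10 = -1, w11 = 1/2

1 1 -1 1/2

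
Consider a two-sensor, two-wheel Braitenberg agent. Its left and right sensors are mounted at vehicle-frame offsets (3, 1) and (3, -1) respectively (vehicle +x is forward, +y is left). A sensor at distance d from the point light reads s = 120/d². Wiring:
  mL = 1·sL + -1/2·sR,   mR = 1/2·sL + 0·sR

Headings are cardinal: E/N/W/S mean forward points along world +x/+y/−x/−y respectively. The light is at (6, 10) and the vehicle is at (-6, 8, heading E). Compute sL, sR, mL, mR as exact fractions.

60/41 4/3 98/123 30/41

left sensor world pos  = (-3, 9); dL² = 82
right sensor world pos = (-3, 7); dR² = 90
sL = 120/82 = 60/41
sR = 120/90 = 4/3
mL = 1·sL + -1/2·sR = 98/123
mR = 1/2·sL + 0·sR = 30/41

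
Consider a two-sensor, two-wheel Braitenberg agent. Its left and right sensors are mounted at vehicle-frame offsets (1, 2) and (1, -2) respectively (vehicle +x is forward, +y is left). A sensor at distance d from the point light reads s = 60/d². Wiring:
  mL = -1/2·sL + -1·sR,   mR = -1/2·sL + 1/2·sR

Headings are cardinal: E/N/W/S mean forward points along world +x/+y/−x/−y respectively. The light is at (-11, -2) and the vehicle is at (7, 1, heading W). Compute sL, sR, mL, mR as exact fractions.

left sensor world pos  = (6, -1); dL² = 290
right sensor world pos = (6, 3); dR² = 314
sL = 60/290 = 6/29
sR = 60/314 = 30/157
mL = -1/2·sL + -1·sR = -1341/4553
mR = -1/2·sL + 1/2·sR = -36/4553

6/29 30/157 -1341/4553 -36/4553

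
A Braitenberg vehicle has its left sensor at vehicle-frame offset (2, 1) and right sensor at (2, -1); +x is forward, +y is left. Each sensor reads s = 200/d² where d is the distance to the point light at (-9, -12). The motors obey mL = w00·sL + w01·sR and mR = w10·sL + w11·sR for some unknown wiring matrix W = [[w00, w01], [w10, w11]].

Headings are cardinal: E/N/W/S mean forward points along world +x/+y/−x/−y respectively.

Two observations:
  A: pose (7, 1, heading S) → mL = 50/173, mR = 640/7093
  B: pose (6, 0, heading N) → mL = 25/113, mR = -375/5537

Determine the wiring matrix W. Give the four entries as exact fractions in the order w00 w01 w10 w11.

0 1/2 -1 1

obs A: pose=(7,1,S) → sL=20/41, sR=100/173, mL=50/173, mR=640/7093
obs B: pose=(6,0,N) → sL=25/49, sR=50/113, mL=25/113, mR=-375/5537
sensor matrix S = [[20/41, 100/173], [25/49, 50/113]]; det S = -3105500/39273941
solve [mL_A; mL_B] = S·[w00; w01] and [mR_A; mR_B] = S·[w10; w11]:
  w00 = 0, w01 = 1/2, w10 = -1, w11 = 1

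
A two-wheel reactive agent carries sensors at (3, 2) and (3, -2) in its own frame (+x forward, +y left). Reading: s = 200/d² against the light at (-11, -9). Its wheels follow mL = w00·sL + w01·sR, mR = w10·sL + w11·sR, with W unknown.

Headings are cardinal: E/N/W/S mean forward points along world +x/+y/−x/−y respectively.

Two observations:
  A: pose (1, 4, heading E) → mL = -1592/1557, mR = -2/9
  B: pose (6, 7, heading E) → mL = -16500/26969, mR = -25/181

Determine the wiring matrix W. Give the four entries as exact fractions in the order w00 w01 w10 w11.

-1 -1 -1/2 0

obs A: pose=(1,4,E) → sL=4/9, sR=100/173, mL=-1592/1557, mR=-2/9
obs B: pose=(6,7,E) → sL=50/181, sR=50/149, mL=-16500/26969, mR=-25/181
sensor matrix S = [[4/9, 100/173], [50/181, 50/149]]; det S = -442400/41990733
solve [mL_A; mL_B] = S·[w00; w01] and [mR_A; mR_B] = S·[w10; w11]:
  w00 = -1, w01 = -1, w10 = -1/2, w11 = 0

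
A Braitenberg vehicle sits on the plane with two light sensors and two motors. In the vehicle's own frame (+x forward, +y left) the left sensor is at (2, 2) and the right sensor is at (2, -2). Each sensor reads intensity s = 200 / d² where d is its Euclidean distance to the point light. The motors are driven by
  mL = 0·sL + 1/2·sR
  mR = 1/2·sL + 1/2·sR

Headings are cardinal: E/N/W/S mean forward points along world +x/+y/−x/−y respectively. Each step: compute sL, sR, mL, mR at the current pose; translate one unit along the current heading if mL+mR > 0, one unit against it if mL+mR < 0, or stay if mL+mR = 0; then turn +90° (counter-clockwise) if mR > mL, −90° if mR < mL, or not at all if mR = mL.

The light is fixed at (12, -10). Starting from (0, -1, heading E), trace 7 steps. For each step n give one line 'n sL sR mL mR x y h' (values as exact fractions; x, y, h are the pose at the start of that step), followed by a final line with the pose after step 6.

n=0: pose=(0,-1,E); sL=200/221, sR=200/149; mL=100/149, mR=37000/32929; mL+mR=59100/32929 → advance +1; mR−mL=100/221 → turn +1·90°
n=1: pose=(1,-1,N); sL=20/29, sR=100/101; mL=50/101, mR=2460/2929; mL+mR=3910/2929 → advance +1; mR−mL=10/29 → turn +1·90°
n=2: pose=(1,0,W); sL=200/233, sR=200/313; mL=100/313, mR=54600/72929; mL+mR=77900/72929 → advance +1; mR−mL=100/233 → turn +1·90°
n=3: pose=(0,0,S); sL=50/41, sR=10/13; mL=5/13, mR=530/533; mL+mR=735/533 → advance +1; mR−mL=25/41 → turn +1·90°
n=4: pose=(0,-1,E); sL=200/221, sR=200/149; mL=100/149, mR=37000/32929; mL+mR=59100/32929 → advance +1; mR−mL=100/221 → turn +1·90°
n=5: pose=(1,-1,N); sL=20/29, sR=100/101; mL=50/101, mR=2460/2929; mL+mR=3910/2929 → advance +1; mR−mL=10/29 → turn +1·90°
n=6: pose=(1,0,W); sL=200/233, sR=200/313; mL=100/313, mR=54600/72929; mL+mR=77900/72929 → advance +1; mR−mL=100/233 → turn +1·90°

0 200/221 200/149 100/149 37000/32929 0 -1 E
1 20/29 100/101 50/101 2460/2929 1 -1 N
2 200/233 200/313 100/313 54600/72929 1 0 W
3 50/41 10/13 5/13 530/533 0 0 S
4 200/221 200/149 100/149 37000/32929 0 -1 E
5 20/29 100/101 50/101 2460/2929 1 -1 N
6 200/233 200/313 100/313 54600/72929 1 0 W
final 0 0 S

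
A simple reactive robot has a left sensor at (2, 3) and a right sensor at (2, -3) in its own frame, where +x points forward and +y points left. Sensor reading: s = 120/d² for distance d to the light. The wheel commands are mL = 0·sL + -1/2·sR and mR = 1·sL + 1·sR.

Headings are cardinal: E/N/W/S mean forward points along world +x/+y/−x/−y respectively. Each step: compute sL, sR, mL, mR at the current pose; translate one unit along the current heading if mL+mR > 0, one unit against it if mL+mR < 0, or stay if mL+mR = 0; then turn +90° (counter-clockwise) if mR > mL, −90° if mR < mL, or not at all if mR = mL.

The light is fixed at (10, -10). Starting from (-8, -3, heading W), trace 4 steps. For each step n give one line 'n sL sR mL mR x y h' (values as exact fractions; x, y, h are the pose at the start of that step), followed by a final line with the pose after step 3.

n=0: pose=(-8,-3,W); sL=15/52, sR=6/25; mL=-3/25, mR=687/1300; mL+mR=531/1300 → advance +1; mR−mL=843/1300 → turn +1·90°
n=1: pose=(-9,-3,S); sL=120/281, sR=120/509; mL=-60/509, mR=94800/143029; mL+mR=77940/143029 → advance +1; mR−mL=111660/143029 → turn +1·90°
n=2: pose=(-9,-4,E); sL=12/37, sR=60/149; mL=-30/149, mR=4008/5513; mL+mR=2898/5513 → advance +1; mR−mL=5118/5513 → turn +1·90°
n=3: pose=(-8,-4,N); sL=24/101, sR=120/289; mL=-60/289, mR=19056/29189; mL+mR=12996/29189 → advance +1; mR−mL=25116/29189 → turn +1·90°

0 15/52 6/25 -3/25 687/1300 -8 -3 W
1 120/281 120/509 -60/509 94800/143029 -9 -3 S
2 12/37 60/149 -30/149 4008/5513 -9 -4 E
3 24/101 120/289 -60/289 19056/29189 -8 -4 N
final -8 -3 W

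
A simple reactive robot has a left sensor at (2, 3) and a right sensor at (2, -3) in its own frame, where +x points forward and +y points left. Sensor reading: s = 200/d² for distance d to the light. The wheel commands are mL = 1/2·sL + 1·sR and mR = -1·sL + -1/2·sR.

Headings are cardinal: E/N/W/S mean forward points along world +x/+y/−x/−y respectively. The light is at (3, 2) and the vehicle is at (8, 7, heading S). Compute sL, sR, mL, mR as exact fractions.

left sensor world pos  = (11, 5); dL² = 73
right sensor world pos = (5, 5); dR² = 13
sL = 200/73 = 200/73
sR = 200/13 = 200/13
mL = 1/2·sL + 1·sR = 15900/949
mR = -1·sL + -1/2·sR = -9900/949

200/73 200/13 15900/949 -9900/949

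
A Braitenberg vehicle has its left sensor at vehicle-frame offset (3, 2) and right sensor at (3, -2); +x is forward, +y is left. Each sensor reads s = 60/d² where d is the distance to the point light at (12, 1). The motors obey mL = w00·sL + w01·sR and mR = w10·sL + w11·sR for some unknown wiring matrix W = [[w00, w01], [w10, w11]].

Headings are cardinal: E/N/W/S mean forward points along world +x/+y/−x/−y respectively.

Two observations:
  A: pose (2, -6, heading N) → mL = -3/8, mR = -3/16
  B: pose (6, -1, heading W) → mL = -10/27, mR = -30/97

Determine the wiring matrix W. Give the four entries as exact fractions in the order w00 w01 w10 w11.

obs A: pose=(2,-6,N) → sL=3/8, sR=3/4, mL=-3/8, mR=-3/16
obs B: pose=(6,-1,W) → sL=60/97, sR=20/27, mL=-10/27, mR=-30/97
sensor matrix S = [[3/8, 3/4], [60/97, 20/27]]; det S = -325/1746
solve [mL_A; mL_B] = S·[w00; w01] and [mR_A; mR_B] = S·[w10; w11]:
  w00 = 0, w01 = -1/2, w10 = -1/2, w11 = 0

0 -1/2 -1/2 0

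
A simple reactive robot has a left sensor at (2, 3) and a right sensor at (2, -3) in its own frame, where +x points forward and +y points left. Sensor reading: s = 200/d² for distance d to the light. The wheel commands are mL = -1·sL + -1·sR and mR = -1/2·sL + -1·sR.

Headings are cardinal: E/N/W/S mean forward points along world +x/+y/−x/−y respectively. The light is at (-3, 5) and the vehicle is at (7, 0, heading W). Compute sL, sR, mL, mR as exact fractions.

left sensor world pos  = (5, -3); dL² = 128
right sensor world pos = (5, 3); dR² = 68
sL = 200/128 = 25/16
sR = 200/68 = 50/17
mL = -1·sL + -1·sR = -1225/272
mR = -1/2·sL + -1·sR = -2025/544

25/16 50/17 -1225/272 -2025/544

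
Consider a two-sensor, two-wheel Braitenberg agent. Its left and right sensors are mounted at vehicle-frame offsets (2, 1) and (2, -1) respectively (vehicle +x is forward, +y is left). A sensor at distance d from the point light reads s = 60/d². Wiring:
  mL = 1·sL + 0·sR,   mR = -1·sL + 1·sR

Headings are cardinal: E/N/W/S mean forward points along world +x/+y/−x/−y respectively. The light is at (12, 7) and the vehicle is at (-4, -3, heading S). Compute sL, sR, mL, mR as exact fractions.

20/123 60/433 20/123 -1280/53259

left sensor world pos  = (-3, -5); dL² = 369
right sensor world pos = (-5, -5); dR² = 433
sL = 60/369 = 20/123
sR = 60/433 = 60/433
mL = 1·sL + 0·sR = 20/123
mR = -1·sL + 1·sR = -1280/53259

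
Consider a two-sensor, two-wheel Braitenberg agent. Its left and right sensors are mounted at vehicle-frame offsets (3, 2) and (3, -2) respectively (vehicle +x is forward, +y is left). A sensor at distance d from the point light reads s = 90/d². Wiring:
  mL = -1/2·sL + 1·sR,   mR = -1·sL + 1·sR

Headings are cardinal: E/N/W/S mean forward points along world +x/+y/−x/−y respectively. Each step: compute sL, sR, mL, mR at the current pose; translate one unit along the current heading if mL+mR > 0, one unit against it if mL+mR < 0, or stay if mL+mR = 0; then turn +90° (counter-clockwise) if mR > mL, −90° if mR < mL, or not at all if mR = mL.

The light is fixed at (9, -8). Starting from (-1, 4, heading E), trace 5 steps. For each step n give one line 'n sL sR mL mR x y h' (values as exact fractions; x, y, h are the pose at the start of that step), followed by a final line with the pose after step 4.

n=0: pose=(-1,4,E); sL=18/49, sR=90/149; mL=3069/7301, mR=1728/7301; mL+mR=4797/7301 → advance +1; mR−mL=-9/49 → turn -1·90°
n=1: pose=(0,4,S); sL=9/13, sR=45/101; mL=261/2626, mR=-324/1313; mL+mR=-387/2626 → advance -1; mR−mL=-9/26 → turn -1·90°
n=2: pose=(0,5,W); sL=18/53, sR=10/41; mL=161/2173, mR=-208/2173; mL+mR=-47/2173 → advance -1; mR−mL=-9/53 → turn -1·90°
n=3: pose=(1,5,N); sL=45/178, sR=45/146; mL=4725/25988, mR=360/6497; mL+mR=6165/25988 → advance +1; mR−mL=-45/356 → turn -1·90°
n=4: pose=(1,6,E); sL=90/281, sR=90/169; mL=17685/47489, mR=10080/47489; mL+mR=27765/47489 → advance +1; mR−mL=-45/281 → turn -1·90°

0 18/49 90/149 3069/7301 1728/7301 -1 4 E
1 9/13 45/101 261/2626 -324/1313 0 4 S
2 18/53 10/41 161/2173 -208/2173 0 5 W
3 45/178 45/146 4725/25988 360/6497 1 5 N
4 90/281 90/169 17685/47489 10080/47489 1 6 E
final 2 6 S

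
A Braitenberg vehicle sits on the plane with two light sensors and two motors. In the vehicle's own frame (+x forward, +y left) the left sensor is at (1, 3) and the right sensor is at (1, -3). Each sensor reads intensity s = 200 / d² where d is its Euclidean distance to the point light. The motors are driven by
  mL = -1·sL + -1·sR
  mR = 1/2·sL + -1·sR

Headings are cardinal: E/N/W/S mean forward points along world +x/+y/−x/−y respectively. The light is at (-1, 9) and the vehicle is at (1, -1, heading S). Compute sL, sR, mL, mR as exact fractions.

100/73 100/61 -13400/4453 -4250/4453

left sensor world pos  = (4, -2); dL² = 146
right sensor world pos = (-2, -2); dR² = 122
sL = 200/146 = 100/73
sR = 200/122 = 100/61
mL = -1·sL + -1·sR = -13400/4453
mR = 1/2·sL + -1·sR = -4250/4453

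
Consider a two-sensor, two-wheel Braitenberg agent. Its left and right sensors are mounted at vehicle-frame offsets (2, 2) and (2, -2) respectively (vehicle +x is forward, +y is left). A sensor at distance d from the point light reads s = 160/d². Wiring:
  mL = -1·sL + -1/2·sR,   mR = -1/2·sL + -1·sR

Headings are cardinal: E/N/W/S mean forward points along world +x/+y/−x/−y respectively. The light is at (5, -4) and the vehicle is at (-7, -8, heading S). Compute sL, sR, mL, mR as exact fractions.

20/17 20/29 -750/493 -630/493

left sensor world pos  = (-5, -10); dL² = 136
right sensor world pos = (-9, -10); dR² = 232
sL = 160/136 = 20/17
sR = 160/232 = 20/29
mL = -1·sL + -1/2·sR = -750/493
mR = -1/2·sL + -1·sR = -630/493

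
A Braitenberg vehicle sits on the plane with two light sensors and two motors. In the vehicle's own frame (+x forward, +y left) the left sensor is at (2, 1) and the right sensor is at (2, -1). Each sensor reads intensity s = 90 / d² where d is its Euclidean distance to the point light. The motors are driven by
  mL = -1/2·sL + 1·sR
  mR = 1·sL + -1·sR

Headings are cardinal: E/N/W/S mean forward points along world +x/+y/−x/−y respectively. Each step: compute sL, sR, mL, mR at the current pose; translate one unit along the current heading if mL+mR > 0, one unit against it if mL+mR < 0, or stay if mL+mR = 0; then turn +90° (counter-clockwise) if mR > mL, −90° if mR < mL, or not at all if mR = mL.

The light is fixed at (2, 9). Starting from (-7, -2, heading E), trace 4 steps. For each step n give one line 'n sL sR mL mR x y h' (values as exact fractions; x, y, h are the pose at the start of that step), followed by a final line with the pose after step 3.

0 90/149 90/193 4725/28757 3960/28757 -7 -2 E
1 45/109 9/25 837/5450 144/2725 -6 -2 S
2 90/269 90/221 14265/59449 -4320/59449 -6 -3 W
3 9/20 45/82 531/1640 -81/820 -7 -3 N
final -7 -2 E

n=0: pose=(-7,-2,E); sL=90/149, sR=90/193; mL=4725/28757, mR=3960/28757; mL+mR=45/149 → advance +1; mR−mL=-765/28757 → turn -1·90°
n=1: pose=(-6,-2,S); sL=45/109, sR=9/25; mL=837/5450, mR=144/2725; mL+mR=45/218 → advance +1; mR−mL=-549/5450 → turn -1·90°
n=2: pose=(-6,-3,W); sL=90/269, sR=90/221; mL=14265/59449, mR=-4320/59449; mL+mR=45/269 → advance +1; mR−mL=-18585/59449 → turn -1·90°
n=3: pose=(-7,-3,N); sL=9/20, sR=45/82; mL=531/1640, mR=-81/820; mL+mR=9/40 → advance +1; mR−mL=-693/1640 → turn -1·90°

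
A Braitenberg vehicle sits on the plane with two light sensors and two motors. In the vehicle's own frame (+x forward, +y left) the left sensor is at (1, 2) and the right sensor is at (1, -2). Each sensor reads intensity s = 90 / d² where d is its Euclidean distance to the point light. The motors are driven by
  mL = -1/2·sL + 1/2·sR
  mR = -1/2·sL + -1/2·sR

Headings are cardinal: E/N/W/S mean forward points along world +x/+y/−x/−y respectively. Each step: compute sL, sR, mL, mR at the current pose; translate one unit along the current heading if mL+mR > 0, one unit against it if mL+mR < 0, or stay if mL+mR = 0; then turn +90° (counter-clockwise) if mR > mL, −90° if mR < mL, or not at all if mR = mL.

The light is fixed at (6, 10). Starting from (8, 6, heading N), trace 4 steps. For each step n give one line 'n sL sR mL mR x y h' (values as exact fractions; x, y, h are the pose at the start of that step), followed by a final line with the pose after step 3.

0 10 18/5 -16/5 -34/5 8 6 N
1 5 45/29 -50/29 -95/29 8 5 E
2 2 90/37 8/37 -82/37 7 5 S
3 5/2 45/2 10 -25/2 7 6 W
final 8 6 N

n=0: pose=(8,6,N); sL=10, sR=18/5; mL=-16/5, mR=-34/5; mL+mR=-10 → advance -1; mR−mL=-18/5 → turn -1·90°
n=1: pose=(8,5,E); sL=5, sR=45/29; mL=-50/29, mR=-95/29; mL+mR=-5 → advance -1; mR−mL=-45/29 → turn -1·90°
n=2: pose=(7,5,S); sL=2, sR=90/37; mL=8/37, mR=-82/37; mL+mR=-2 → advance -1; mR−mL=-90/37 → turn -1·90°
n=3: pose=(7,6,W); sL=5/2, sR=45/2; mL=10, mR=-25/2; mL+mR=-5/2 → advance -1; mR−mL=-45/2 → turn -1·90°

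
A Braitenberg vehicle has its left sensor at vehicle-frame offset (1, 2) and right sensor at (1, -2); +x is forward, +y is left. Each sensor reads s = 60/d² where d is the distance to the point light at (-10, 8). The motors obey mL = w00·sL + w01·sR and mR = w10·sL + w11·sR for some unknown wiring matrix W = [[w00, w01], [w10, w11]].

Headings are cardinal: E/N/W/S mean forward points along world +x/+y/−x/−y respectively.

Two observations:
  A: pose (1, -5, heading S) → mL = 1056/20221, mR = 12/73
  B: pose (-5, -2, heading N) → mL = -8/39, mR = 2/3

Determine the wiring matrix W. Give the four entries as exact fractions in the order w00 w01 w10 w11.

obs A: pose=(1,-5,S) → sL=12/73, sR=60/277, mL=1056/20221, mR=12/73
obs B: pose=(-5,-2,N) → sL=2/3, sR=6/13, mL=-8/39, mR=2/3
sensor matrix S = [[12/73, 60/277], [2/3, 6/13]]; det S = -18016/262873
solve [mL_A; mL_B] = S·[w00; w01] and [mR_A; mR_B] = S·[w10; w11]:
  w00 = -1, w01 = 1, w10 = 1, w11 = 0

-1 1 1 0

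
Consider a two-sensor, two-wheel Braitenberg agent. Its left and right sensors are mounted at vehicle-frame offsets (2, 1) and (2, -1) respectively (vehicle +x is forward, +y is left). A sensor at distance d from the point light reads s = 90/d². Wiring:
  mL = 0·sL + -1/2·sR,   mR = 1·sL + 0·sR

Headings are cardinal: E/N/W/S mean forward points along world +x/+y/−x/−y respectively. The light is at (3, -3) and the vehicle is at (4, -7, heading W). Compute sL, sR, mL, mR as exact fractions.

left sensor world pos  = (2, -8); dL² = 26
right sensor world pos = (2, -6); dR² = 10
sL = 90/26 = 45/13
sR = 90/10 = 9
mL = 0·sL + -1/2·sR = -9/2
mR = 1·sL + 0·sR = 45/13

45/13 9 -9/2 45/13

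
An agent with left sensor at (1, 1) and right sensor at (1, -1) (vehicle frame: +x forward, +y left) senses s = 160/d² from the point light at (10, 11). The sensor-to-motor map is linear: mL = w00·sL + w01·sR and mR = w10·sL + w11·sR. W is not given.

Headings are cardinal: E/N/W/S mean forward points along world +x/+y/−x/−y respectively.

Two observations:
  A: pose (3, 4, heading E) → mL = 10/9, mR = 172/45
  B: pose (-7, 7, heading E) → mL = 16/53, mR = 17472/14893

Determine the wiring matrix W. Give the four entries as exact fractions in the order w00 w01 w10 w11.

1/2 0 1 1

obs A: pose=(3,4,E) → sL=20/9, sR=8/5, mL=10/9, mR=172/45
obs B: pose=(-7,7,E) → sL=32/53, sR=160/281, mL=16/53, mR=17472/14893
sensor matrix S = [[20/9, 8/5], [32/53, 160/281]]; det S = 200576/670185
solve [mL_A; mL_B] = S·[w00; w01] and [mR_A; mR_B] = S·[w10; w11]:
  w00 = 1/2, w01 = 0, w10 = 1, w11 = 1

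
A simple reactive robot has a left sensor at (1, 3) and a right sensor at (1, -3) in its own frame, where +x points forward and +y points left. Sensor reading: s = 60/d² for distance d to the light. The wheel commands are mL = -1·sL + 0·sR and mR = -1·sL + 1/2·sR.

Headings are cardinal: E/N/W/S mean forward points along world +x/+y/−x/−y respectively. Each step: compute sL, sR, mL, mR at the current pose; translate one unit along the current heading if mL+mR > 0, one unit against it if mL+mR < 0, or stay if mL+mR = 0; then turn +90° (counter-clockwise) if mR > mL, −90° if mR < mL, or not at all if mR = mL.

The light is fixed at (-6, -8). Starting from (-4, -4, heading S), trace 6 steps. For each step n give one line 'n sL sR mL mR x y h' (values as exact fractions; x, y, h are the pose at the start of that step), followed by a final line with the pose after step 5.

n=0: pose=(-4,-4,S); sL=30/17, sR=6; mL=-30/17, mR=21/17; mL+mR=-9/17 → advance -1; mR−mL=3 → turn +1·90°
n=1: pose=(-4,-3,E); sL=60/73, sR=60/13; mL=-60/73, mR=1410/949; mL+mR=630/949 → advance +1; mR−mL=30/13 → turn +1·90°
n=2: pose=(-3,-3,N); sL=5/3, sR=5/6; mL=-5/3, mR=-5/4; mL+mR=-35/12 → advance -1; mR−mL=5/12 → turn +1·90°
n=3: pose=(-3,-4,W); sL=12, sR=60/53; mL=-12, mR=-606/53; mL+mR=-1242/53 → advance -1; mR−mL=30/53 → turn +1·90°
n=4: pose=(-2,-4,S); sL=30/29, sR=6; mL=-30/29, mR=57/29; mL+mR=27/29 → advance +1; mR−mL=3 → turn +1·90°
n=5: pose=(-2,-5,E); sL=60/61, sR=12/5; mL=-60/61, mR=66/305; mL+mR=-234/305 → advance -1; mR−mL=6/5 → turn +1·90°

0 30/17 6 -30/17 21/17 -4 -4 S
1 60/73 60/13 -60/73 1410/949 -4 -3 E
2 5/3 5/6 -5/3 -5/4 -3 -3 N
3 12 60/53 -12 -606/53 -3 -4 W
4 30/29 6 -30/29 57/29 -2 -4 S
5 60/61 12/5 -60/61 66/305 -2 -5 E
final -3 -5 N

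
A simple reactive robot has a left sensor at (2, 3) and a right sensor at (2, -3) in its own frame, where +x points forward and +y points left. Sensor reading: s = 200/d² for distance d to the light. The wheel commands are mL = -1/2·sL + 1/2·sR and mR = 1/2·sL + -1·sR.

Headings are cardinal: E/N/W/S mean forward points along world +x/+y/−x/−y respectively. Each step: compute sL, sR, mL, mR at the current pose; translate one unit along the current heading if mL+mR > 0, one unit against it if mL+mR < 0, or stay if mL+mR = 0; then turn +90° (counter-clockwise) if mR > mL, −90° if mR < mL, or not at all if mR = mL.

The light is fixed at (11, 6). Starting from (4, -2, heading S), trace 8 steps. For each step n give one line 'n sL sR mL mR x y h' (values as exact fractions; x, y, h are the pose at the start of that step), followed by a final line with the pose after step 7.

n=0: pose=(4,-2,S); sL=50/29, sR=1; mL=-21/58, mR=-4/29; mL+mR=-1/2 → advance -1; mR−mL=13/58 → turn +1·90°
n=1: pose=(4,-1,E); sL=200/41, sR=8/5; mL=-336/205, mR=172/205; mL+mR=-4/5 → advance -1; mR−mL=508/205 → turn +1·90°
n=2: pose=(3,-1,N); sL=100/73, sR=4; mL=96/73, mR=-242/73; mL+mR=-2 → advance -1; mR−mL=-338/73 → turn -1·90°
n=3: pose=(3,-2,E); sL=200/61, sR=200/157; mL=-9600/9577, mR=3500/9577; mL+mR=-100/157 → advance -1; mR−mL=13100/9577 → turn +1·90°
n=4: pose=(2,-2,N); sL=10/9, sR=25/9; mL=5/6, mR=-20/9; mL+mR=-25/18 → advance -1; mR−mL=-55/18 → turn -1·90°
n=5: pose=(2,-3,E); sL=40/17, sR=200/193; mL=-2160/3281, mR=460/3281; mL+mR=-100/193 → advance -1; mR−mL=2620/3281 → turn +1·90°
n=6: pose=(1,-3,N); sL=100/109, sR=100/49; mL=3000/5341, mR=-8450/5341; mL+mR=-50/49 → advance -1; mR−mL=-11450/5341 → turn -1·90°
n=7: pose=(1,-4,E); sL=200/113, sR=200/233; mL=-12000/26329, mR=700/26329; mL+mR=-100/233 → advance -1; mR−mL=12700/26329 → turn +1·90°

0 50/29 1 -21/58 -4/29 4 -2 S
1 200/41 8/5 -336/205 172/205 4 -1 E
2 100/73 4 96/73 -242/73 3 -1 N
3 200/61 200/157 -9600/9577 3500/9577 3 -2 E
4 10/9 25/9 5/6 -20/9 2 -2 N
5 40/17 200/193 -2160/3281 460/3281 2 -3 E
6 100/109 100/49 3000/5341 -8450/5341 1 -3 N
7 200/113 200/233 -12000/26329 700/26329 1 -4 E
final 0 -4 N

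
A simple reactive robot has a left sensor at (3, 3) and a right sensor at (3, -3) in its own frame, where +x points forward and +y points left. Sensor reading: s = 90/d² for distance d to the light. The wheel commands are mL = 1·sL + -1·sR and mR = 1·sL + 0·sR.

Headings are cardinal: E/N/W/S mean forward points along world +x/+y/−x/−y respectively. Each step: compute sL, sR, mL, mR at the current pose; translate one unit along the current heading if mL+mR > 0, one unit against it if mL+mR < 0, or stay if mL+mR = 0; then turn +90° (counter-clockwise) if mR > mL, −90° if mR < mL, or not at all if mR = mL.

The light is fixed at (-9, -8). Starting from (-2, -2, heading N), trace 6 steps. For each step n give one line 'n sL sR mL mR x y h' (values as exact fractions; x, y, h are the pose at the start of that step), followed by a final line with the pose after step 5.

0 90/97 90/181 7560/17557 90/97 -2 -2 N
1 45/16 45/58 945/464 45/16 -2 -1 W
2 90/97 18/5 -1296/485 90/97 -3 -1 S
3 45/101 45/53 -2160/5353 45/101 -3 0 E
4 90/137 90/221 7560/30277 90/137 -2 0 N
5 45/26 9/16 243/208 45/26 -2 1 W
final -3 1 S

n=0: pose=(-2,-2,N); sL=90/97, sR=90/181; mL=7560/17557, mR=90/97; mL+mR=23850/17557 → advance +1; mR−mL=90/181 → turn +1·90°
n=1: pose=(-2,-1,W); sL=45/16, sR=45/58; mL=945/464, mR=45/16; mL+mR=1125/232 → advance +1; mR−mL=45/58 → turn +1·90°
n=2: pose=(-3,-1,S); sL=90/97, sR=18/5; mL=-1296/485, mR=90/97; mL+mR=-846/485 → advance -1; mR−mL=18/5 → turn +1·90°
n=3: pose=(-3,0,E); sL=45/101, sR=45/53; mL=-2160/5353, mR=45/101; mL+mR=225/5353 → advance +1; mR−mL=45/53 → turn +1·90°
n=4: pose=(-2,0,N); sL=90/137, sR=90/221; mL=7560/30277, mR=90/137; mL+mR=27450/30277 → advance +1; mR−mL=90/221 → turn +1·90°
n=5: pose=(-2,1,W); sL=45/26, sR=9/16; mL=243/208, mR=45/26; mL+mR=603/208 → advance +1; mR−mL=9/16 → turn +1·90°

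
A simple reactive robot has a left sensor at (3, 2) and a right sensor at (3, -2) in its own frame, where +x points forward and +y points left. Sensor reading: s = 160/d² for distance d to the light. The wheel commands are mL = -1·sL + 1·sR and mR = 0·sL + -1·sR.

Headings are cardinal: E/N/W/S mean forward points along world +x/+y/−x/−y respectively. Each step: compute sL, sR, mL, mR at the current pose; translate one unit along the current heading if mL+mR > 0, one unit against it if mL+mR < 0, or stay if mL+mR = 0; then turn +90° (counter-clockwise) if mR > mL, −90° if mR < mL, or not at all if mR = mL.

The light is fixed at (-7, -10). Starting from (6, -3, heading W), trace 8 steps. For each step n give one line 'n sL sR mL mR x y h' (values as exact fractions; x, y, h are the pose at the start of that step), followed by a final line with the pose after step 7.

0 32/25 160/181 -1792/4525 -160/181 6 -3 W
1 40/61 40/89 -1120/5429 -40/89 7 -3 N
2 160/353 32/61 1536/21533 -32/61 7 -4 E
3 80/117 16/13 64/117 -16/13 6 -4 S
4 32/25 160/181 -1792/4525 -160/181 6 -3 W
5 40/61 40/89 -1120/5429 -40/89 7 -3 N
6 160/353 32/61 1536/21533 -32/61 7 -4 E
7 80/117 16/13 64/117 -16/13 6 -4 S
final 6 -3 W

n=0: pose=(6,-3,W); sL=32/25, sR=160/181; mL=-1792/4525, mR=-160/181; mL+mR=-32/25 → advance -1; mR−mL=-2208/4525 → turn -1·90°
n=1: pose=(7,-3,N); sL=40/61, sR=40/89; mL=-1120/5429, mR=-40/89; mL+mR=-40/61 → advance -1; mR−mL=-1320/5429 → turn -1·90°
n=2: pose=(7,-4,E); sL=160/353, sR=32/61; mL=1536/21533, mR=-32/61; mL+mR=-160/353 → advance -1; mR−mL=-12832/21533 → turn -1·90°
n=3: pose=(6,-4,S); sL=80/117, sR=16/13; mL=64/117, mR=-16/13; mL+mR=-80/117 → advance -1; mR−mL=-16/9 → turn -1·90°
n=4: pose=(6,-3,W); sL=32/25, sR=160/181; mL=-1792/4525, mR=-160/181; mL+mR=-32/25 → advance -1; mR−mL=-2208/4525 → turn -1·90°
n=5: pose=(7,-3,N); sL=40/61, sR=40/89; mL=-1120/5429, mR=-40/89; mL+mR=-40/61 → advance -1; mR−mL=-1320/5429 → turn -1·90°
n=6: pose=(7,-4,E); sL=160/353, sR=32/61; mL=1536/21533, mR=-32/61; mL+mR=-160/353 → advance -1; mR−mL=-12832/21533 → turn -1·90°
n=7: pose=(6,-4,S); sL=80/117, sR=16/13; mL=64/117, mR=-16/13; mL+mR=-80/117 → advance -1; mR−mL=-16/9 → turn -1·90°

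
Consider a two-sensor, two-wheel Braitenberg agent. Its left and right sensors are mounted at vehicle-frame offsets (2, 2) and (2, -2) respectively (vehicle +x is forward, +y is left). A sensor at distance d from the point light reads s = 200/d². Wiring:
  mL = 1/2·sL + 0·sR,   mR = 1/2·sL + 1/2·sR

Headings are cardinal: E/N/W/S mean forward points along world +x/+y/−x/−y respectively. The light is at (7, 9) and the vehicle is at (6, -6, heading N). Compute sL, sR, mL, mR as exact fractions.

left sensor world pos  = (4, -4); dL² = 178
right sensor world pos = (8, -4); dR² = 170
sL = 200/178 = 100/89
sR = 200/170 = 20/17
mL = 1/2·sL + 0·sR = 50/89
mR = 1/2·sL + 1/2·sR = 1740/1513

100/89 20/17 50/89 1740/1513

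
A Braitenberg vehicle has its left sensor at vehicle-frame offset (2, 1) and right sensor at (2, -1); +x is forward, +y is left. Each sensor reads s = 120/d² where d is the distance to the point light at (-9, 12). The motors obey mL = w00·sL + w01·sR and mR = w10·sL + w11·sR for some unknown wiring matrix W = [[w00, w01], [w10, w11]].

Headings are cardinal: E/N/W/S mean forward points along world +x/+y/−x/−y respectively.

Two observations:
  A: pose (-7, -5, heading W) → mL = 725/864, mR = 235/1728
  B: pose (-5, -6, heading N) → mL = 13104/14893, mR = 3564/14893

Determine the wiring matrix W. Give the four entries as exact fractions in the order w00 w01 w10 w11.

obs A: pose=(-7,-5,W) → sL=10/27, sR=15/32, mL=725/864, mR=235/1728
obs B: pose=(-5,-6,N) → sL=24/53, sR=120/281, mL=13104/14893, mR=3564/14893
sensor matrix S = [[10/27, 15/32], [24/53, 120/281]]; det S = -29005/536148
solve [mL_A; mL_B] = S·[w00; w01] and [mR_A; mR_B] = S·[w10; w11]:
  w00 = 1, w01 = 1, w10 = 1, w11 = -1/2

1 1 1 -1/2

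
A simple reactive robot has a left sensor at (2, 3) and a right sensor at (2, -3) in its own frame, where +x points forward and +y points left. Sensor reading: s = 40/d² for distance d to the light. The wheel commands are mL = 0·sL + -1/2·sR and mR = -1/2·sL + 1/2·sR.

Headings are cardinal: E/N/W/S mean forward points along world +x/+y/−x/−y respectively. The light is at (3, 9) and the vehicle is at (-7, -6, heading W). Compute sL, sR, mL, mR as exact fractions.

left sensor world pos  = (-9, -9); dL² = 468
right sensor world pos = (-9, -3); dR² = 288
sL = 40/468 = 10/117
sR = 40/288 = 5/36
mL = 0·sL + -1/2·sR = -5/72
mR = -1/2·sL + 1/2·sR = 25/936

10/117 5/36 -5/72 25/936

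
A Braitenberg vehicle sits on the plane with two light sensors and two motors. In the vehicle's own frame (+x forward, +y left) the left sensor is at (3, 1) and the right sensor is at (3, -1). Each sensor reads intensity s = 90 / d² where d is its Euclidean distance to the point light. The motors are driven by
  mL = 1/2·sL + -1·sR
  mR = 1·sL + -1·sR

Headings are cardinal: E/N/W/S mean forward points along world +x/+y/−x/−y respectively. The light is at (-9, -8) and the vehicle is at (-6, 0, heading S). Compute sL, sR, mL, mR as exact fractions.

left sensor world pos  = (-5, -3); dL² = 41
right sensor world pos = (-7, -3); dR² = 29
sL = 90/41 = 90/41
sR = 90/29 = 90/29
mL = 1/2·sL + -1·sR = -2385/1189
mR = 1·sL + -1·sR = -1080/1189

90/41 90/29 -2385/1189 -1080/1189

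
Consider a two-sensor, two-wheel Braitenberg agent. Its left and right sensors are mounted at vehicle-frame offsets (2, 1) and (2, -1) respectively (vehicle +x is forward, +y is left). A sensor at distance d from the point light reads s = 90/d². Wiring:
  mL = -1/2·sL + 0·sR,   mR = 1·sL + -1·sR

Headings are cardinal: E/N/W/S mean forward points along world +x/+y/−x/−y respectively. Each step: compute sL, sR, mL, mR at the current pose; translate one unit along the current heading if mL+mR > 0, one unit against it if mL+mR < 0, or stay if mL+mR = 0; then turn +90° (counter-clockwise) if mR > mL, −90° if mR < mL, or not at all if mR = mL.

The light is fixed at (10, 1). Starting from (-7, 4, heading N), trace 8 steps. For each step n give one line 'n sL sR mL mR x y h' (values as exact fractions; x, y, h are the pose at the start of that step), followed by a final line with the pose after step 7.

n=0: pose=(-7,4,N); sL=90/349, sR=90/281; mL=-45/349, mR=-6120/98069; mL+mR=-18765/98069 → advance -1; mR−mL=6525/98069 → turn +1·90°
n=1: pose=(-7,3,W); sL=45/181, sR=9/37; mL=-45/362, mR=36/6697; mL+mR=-1593/13394 → advance -1; mR−mL=1737/13394 → turn +1·90°
n=2: pose=(-6,3,S); sL=2/5, sR=90/289; mL=-1/5, mR=128/1445; mL+mR=-161/1445 → advance -1; mR−mL=417/1445 → turn +1·90°
n=3: pose=(-6,4,E); sL=45/106, sR=9/20; mL=-45/212, mR=-27/1060; mL+mR=-63/265 → advance -1; mR−mL=99/530 → turn +1·90°
n=4: pose=(-7,4,N); sL=90/349, sR=90/281; mL=-45/349, mR=-6120/98069; mL+mR=-18765/98069 → advance -1; mR−mL=6525/98069 → turn +1·90°
n=5: pose=(-7,3,W); sL=45/181, sR=9/37; mL=-45/362, mR=36/6697; mL+mR=-1593/13394 → advance -1; mR−mL=1737/13394 → turn +1·90°
n=6: pose=(-6,3,S); sL=2/5, sR=90/289; mL=-1/5, mR=128/1445; mL+mR=-161/1445 → advance -1; mR−mL=417/1445 → turn +1·90°
n=7: pose=(-6,4,E); sL=45/106, sR=9/20; mL=-45/212, mR=-27/1060; mL+mR=-63/265 → advance -1; mR−mL=99/530 → turn +1·90°

0 90/349 90/281 -45/349 -6120/98069 -7 4 N
1 45/181 9/37 -45/362 36/6697 -7 3 W
2 2/5 90/289 -1/5 128/1445 -6 3 S
3 45/106 9/20 -45/212 -27/1060 -6 4 E
4 90/349 90/281 -45/349 -6120/98069 -7 4 N
5 45/181 9/37 -45/362 36/6697 -7 3 W
6 2/5 90/289 -1/5 128/1445 -6 3 S
7 45/106 9/20 -45/212 -27/1060 -6 4 E
final -7 4 N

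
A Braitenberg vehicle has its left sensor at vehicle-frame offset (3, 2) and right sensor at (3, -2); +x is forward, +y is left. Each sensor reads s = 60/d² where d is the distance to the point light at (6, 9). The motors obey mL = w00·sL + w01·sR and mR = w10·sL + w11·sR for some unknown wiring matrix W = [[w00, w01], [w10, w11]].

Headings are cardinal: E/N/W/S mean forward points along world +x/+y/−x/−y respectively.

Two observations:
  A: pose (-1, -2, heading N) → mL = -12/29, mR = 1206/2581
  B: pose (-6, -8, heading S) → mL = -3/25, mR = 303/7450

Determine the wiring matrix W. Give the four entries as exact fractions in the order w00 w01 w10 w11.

-1 0 -1/2 1

obs A: pose=(-1,-2,N) → sL=12/29, sR=60/89, mL=-12/29, mR=1206/2581
obs B: pose=(-6,-8,S) → sL=3/25, sR=15/149, mL=-3/25, mR=303/7450
sensor matrix S = [[12/29, 60/89], [3/25, 15/149]]; det S = -75456/1922845
solve [mL_A; mL_B] = S·[w00; w01] and [mR_A; mR_B] = S·[w10; w11]:
  w00 = -1, w01 = 0, w10 = -1/2, w11 = 1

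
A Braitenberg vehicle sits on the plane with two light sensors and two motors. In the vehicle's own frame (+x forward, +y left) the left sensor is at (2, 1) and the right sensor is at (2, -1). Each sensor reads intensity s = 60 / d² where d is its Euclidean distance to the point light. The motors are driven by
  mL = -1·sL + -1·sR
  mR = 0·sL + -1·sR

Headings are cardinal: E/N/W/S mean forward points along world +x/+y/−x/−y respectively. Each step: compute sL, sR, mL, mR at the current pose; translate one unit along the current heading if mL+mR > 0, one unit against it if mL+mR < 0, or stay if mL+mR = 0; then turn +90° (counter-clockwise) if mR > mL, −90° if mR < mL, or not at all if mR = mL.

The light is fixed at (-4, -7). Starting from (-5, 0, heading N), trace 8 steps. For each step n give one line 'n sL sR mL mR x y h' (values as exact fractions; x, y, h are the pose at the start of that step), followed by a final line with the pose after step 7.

0 12/17 20/27 -664/459 -20/27 -5 0 N
1 30/17 30/29 -1380/493 -30/29 -5 -1 W
2 60/17 60/17 -120/17 -60/17 -4 -1 S
3 15/17 3/2 -81/34 -3/2 -4 0 E
4 12/17 20/27 -664/459 -20/27 -5 0 N
5 30/17 30/29 -1380/493 -30/29 -5 -1 W
6 60/17 60/17 -120/17 -60/17 -4 -1 S
7 15/17 3/2 -81/34 -3/2 -4 0 E
final -5 0 N

n=0: pose=(-5,0,N); sL=12/17, sR=20/27; mL=-664/459, mR=-20/27; mL+mR=-1004/459 → advance -1; mR−mL=12/17 → turn +1·90°
n=1: pose=(-5,-1,W); sL=30/17, sR=30/29; mL=-1380/493, mR=-30/29; mL+mR=-1890/493 → advance -1; mR−mL=30/17 → turn +1·90°
n=2: pose=(-4,-1,S); sL=60/17, sR=60/17; mL=-120/17, mR=-60/17; mL+mR=-180/17 → advance -1; mR−mL=60/17 → turn +1·90°
n=3: pose=(-4,0,E); sL=15/17, sR=3/2; mL=-81/34, mR=-3/2; mL+mR=-66/17 → advance -1; mR−mL=15/17 → turn +1·90°
n=4: pose=(-5,0,N); sL=12/17, sR=20/27; mL=-664/459, mR=-20/27; mL+mR=-1004/459 → advance -1; mR−mL=12/17 → turn +1·90°
n=5: pose=(-5,-1,W); sL=30/17, sR=30/29; mL=-1380/493, mR=-30/29; mL+mR=-1890/493 → advance -1; mR−mL=30/17 → turn +1·90°
n=6: pose=(-4,-1,S); sL=60/17, sR=60/17; mL=-120/17, mR=-60/17; mL+mR=-180/17 → advance -1; mR−mL=60/17 → turn +1·90°
n=7: pose=(-4,0,E); sL=15/17, sR=3/2; mL=-81/34, mR=-3/2; mL+mR=-66/17 → advance -1; mR−mL=15/17 → turn +1·90°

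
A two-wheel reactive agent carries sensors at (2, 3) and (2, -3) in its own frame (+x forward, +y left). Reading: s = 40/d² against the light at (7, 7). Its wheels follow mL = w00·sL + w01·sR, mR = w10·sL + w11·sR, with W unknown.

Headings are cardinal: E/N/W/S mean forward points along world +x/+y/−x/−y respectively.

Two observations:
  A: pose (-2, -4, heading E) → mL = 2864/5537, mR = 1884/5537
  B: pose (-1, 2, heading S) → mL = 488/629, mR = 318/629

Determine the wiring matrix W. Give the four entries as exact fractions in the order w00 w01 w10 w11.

obs A: pose=(-2,-4,E) → sL=40/113, sR=8/49, mL=2864/5537, mR=1884/5537
obs B: pose=(-1,2,S) → sL=20/37, sR=4/17, mL=488/629, mR=318/629
sensor matrix S = [[40/113, 8/49], [20/37, 4/17]]; det S = -17280/3482773
solve [mL_A; mL_B] = S·[w00; w01] and [mR_A; mR_B] = S·[w10; w11]:
  w00 = 1, w01 = 1, w10 = 1/2, w11 = 1

1 1 1/2 1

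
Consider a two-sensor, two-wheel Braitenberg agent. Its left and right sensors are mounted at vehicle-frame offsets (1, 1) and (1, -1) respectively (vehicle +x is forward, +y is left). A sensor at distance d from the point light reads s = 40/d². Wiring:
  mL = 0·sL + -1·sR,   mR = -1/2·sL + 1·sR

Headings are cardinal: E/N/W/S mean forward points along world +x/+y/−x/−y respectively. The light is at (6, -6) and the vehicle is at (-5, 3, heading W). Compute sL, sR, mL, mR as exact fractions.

left sensor world pos  = (-6, 2); dL² = 208
right sensor world pos = (-6, 4); dR² = 244
sL = 40/208 = 5/26
sR = 40/244 = 10/61
mL = 0·sL + -1·sR = -10/61
mR = -1/2·sL + 1·sR = 215/3172

5/26 10/61 -10/61 215/3172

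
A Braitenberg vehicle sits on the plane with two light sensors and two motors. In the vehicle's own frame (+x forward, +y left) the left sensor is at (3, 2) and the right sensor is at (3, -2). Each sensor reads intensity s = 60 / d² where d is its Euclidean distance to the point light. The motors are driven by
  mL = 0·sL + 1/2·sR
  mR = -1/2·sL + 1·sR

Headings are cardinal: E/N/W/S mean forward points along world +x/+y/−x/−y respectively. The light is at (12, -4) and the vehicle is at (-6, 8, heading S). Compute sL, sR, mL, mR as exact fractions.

left sensor world pos  = (-4, 5); dL² = 337
right sensor world pos = (-8, 5); dR² = 481
sL = 60/337 = 60/337
sR = 60/481 = 60/481
mL = 0·sL + 1/2·sR = 30/481
mR = -1/2·sL + 1·sR = 5790/162097

60/337 60/481 30/481 5790/162097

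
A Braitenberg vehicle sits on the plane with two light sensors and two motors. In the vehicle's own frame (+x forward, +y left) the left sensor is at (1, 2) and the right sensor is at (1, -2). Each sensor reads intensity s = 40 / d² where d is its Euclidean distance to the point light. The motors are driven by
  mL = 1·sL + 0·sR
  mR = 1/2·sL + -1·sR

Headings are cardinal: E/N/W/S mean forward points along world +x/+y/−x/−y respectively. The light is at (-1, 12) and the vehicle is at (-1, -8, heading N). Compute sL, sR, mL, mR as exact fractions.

8/73 8/73 8/73 -4/73

left sensor world pos  = (-3, -7); dL² = 365
right sensor world pos = (1, -7); dR² = 365
sL = 40/365 = 8/73
sR = 40/365 = 8/73
mL = 1·sL + 0·sR = 8/73
mR = 1/2·sL + -1·sR = -4/73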